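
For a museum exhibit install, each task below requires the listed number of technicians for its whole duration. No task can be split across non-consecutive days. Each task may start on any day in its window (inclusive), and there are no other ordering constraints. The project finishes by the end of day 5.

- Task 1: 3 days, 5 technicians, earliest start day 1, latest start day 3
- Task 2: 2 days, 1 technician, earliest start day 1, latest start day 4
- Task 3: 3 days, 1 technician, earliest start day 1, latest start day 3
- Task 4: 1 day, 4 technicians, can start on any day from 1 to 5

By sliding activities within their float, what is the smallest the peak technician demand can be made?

Early-start (Task 1@1, Task 2@1, Task 3@1, Task 4@1) gives peak 11: d1:11  d2:7  d3:6  d4:0  d5:0.
Shift Task 3→3, Task 4→4.
Schedule Task 1@1, Task 2@1, Task 3@3, Task 4@4: d1:6  d2:6  d3:6  d4:5  d5:1 — peak 6.

6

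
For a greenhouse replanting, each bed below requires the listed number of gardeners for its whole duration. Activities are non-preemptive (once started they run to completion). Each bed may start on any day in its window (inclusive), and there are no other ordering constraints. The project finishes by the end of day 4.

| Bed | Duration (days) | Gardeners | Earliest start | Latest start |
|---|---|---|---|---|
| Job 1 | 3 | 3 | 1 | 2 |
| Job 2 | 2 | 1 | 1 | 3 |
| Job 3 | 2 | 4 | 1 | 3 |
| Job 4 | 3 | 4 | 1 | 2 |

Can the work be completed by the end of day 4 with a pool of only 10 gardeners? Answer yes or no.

The minimum achievable peak is 11; 10 < 11, so no feasible schedule stays within the cap.

no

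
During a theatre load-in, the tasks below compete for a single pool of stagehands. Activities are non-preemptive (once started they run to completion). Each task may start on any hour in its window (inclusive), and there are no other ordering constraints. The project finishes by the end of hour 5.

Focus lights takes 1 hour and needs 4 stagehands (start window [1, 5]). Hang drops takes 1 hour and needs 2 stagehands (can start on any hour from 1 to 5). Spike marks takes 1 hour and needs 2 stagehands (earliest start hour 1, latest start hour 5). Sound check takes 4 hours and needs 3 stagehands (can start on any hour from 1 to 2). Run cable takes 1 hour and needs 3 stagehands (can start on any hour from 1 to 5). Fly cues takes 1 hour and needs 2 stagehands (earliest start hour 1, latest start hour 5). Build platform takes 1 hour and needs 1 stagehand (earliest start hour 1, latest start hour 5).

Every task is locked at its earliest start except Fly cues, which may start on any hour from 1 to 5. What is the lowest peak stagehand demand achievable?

15

Fly cues@1: h1:17  h2:3  h3:3  h4:3  h5:0 → peak 17
Fly cues@2: h1:15  h2:5  h3:3  h4:3  h5:0 → peak 15
Fly cues@3: h1:15  h2:3  h3:5  h4:3  h5:0 → peak 15
Fly cues@4: h1:15  h2:3  h3:3  h4:5  h5:0 → peak 15
Fly cues@5: h1:15  h2:3  h3:3  h4:3  h5:2 → peak 15
Best is Fly cues@2, peak 15.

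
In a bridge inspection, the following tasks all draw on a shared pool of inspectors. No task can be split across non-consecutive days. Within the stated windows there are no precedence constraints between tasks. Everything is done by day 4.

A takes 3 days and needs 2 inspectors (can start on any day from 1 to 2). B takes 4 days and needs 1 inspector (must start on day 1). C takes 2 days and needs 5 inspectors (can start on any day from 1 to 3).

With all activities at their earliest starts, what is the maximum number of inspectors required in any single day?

8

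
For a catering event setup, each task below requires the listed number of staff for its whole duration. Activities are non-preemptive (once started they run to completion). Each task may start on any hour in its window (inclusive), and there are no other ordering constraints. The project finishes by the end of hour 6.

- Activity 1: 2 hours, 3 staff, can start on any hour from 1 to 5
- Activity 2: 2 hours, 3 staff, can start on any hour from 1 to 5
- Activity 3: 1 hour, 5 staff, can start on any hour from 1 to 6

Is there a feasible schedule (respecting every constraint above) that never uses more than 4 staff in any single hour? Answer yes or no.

no

The minimum achievable peak is 5; 4 < 5, so no feasible schedule stays within the cap.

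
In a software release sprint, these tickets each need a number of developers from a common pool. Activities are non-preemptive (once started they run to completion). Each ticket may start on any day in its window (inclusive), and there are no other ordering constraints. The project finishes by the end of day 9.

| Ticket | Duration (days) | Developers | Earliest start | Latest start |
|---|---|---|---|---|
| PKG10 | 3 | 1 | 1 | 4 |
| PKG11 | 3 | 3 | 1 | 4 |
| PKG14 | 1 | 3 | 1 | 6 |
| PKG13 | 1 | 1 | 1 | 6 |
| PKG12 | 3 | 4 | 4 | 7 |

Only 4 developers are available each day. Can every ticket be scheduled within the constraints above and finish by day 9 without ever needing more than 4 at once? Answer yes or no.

yes

Schedule PKG10@1, PKG11@1, PKG14@4, PKG13@4, PKG12@5: d1:4  d2:4  d3:4  d4:4  d5:4  d6:4  d7:4  d8:0  d9:0 — peak 4 ≤ 4.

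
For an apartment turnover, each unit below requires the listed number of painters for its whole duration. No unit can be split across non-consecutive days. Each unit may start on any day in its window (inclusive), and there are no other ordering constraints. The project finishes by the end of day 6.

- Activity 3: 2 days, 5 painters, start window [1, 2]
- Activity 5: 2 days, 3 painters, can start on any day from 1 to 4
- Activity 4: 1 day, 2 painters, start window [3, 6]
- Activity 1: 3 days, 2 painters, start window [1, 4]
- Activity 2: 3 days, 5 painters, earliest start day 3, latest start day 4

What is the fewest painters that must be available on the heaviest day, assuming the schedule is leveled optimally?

8

Early-start (Activity 3@1, Activity 5@1, Activity 4@3, Activity 1@1, Activity 2@3) gives peak 10: d1:10  d2:10  d3:9  d4:5  d5:5  d6:0.
Shift Activity 1→3, Activity 2→4.
Schedule Activity 3@1, Activity 5@1, Activity 4@3, Activity 1@3, Activity 2@4: d1:8  d2:8  d3:4  d4:7  d5:7  d6:5 — peak 8.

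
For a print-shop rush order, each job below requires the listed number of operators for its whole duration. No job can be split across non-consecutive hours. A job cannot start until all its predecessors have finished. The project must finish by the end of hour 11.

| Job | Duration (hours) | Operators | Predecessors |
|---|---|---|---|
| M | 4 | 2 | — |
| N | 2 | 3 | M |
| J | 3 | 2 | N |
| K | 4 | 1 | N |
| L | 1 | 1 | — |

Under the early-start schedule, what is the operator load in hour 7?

3

At early start, hour 7 has: J, K.
Demand: 2 + 1 = 3.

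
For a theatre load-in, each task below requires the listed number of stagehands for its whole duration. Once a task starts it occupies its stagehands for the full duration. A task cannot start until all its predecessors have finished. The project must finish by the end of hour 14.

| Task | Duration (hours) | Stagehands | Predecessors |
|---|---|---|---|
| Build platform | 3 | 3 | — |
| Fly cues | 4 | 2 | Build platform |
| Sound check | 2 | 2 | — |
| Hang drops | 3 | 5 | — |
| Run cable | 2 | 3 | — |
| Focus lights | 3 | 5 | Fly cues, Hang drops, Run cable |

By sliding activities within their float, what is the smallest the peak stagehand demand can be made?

5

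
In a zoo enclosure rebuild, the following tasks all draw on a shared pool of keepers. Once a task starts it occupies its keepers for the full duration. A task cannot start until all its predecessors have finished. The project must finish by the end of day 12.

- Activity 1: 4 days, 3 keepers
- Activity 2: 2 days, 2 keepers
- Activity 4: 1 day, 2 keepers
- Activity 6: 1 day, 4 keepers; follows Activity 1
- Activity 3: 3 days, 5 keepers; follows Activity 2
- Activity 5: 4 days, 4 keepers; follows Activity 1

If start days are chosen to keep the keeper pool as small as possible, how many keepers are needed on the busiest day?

Early-start (Activity 1@1, Activity 2@1, Activity 4@1, Activity 6@5, Activity 3@3, Activity 5@5) gives peak 13: d1:7  d2:5  d3:8  d4:8  d5:13  d6:4  d7:4  d8:4  d9:0  d10:0  d11:0  d12:0.
Shift Activity 4→3, Activity 3→6, Activity 5→9.
Schedule Activity 1@1, Activity 2@1, Activity 4@3, Activity 6@5, Activity 3@6, Activity 5@9: d1:5  d2:5  d3:5  d4:3  d5:4  d6:5  d7:5  d8:5  d9:4  d10:4  d11:4  d12:4 — peak 5.
Total keeper-days = 53 over 12 days ⇒ peak ≥ ⌈53/12⌉ = 5, so 5 is optimal.

5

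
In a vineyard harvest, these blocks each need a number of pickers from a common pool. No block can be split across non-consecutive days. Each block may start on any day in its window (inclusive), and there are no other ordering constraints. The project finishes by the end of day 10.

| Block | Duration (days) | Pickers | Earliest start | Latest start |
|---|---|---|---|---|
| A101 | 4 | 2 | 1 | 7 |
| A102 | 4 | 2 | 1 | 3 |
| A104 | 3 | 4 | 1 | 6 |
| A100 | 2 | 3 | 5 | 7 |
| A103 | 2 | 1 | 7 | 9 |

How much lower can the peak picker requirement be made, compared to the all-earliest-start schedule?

2

Early-start peak: d1:8  d2:8  d3:8  d4:4  d5:3  d6:3  d7:1  d8:1  d9:0  d10:0 ⇒ 8.
Leveled (A101@4, A102@1, A104@1, A100@5, A103@7): d1:6  d2:6  d3:6  d4:4  d5:5  d6:5  d7:3  d8:1  d9:0  d10:0 ⇒ 6.
Reduction 8 − 6 = 2.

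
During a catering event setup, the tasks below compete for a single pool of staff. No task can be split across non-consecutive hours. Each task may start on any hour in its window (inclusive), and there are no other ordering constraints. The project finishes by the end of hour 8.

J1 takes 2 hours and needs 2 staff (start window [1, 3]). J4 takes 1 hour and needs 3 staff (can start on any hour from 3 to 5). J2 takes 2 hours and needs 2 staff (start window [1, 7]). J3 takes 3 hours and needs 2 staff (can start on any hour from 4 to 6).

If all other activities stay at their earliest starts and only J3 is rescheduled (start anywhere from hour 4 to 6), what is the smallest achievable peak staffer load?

4

J3@4: h1:4  h2:4  h3:3  h4:2  h5:2  h6:2  h7:0  h8:0 → peak 4
J3@5: h1:4  h2:4  h3:3  h4:0  h5:2  h6:2  h7:2  h8:0 → peak 4
J3@6: h1:4  h2:4  h3:3  h4:0  h5:0  h6:2  h7:2  h8:2 → peak 4
Best is J3@4, peak 4.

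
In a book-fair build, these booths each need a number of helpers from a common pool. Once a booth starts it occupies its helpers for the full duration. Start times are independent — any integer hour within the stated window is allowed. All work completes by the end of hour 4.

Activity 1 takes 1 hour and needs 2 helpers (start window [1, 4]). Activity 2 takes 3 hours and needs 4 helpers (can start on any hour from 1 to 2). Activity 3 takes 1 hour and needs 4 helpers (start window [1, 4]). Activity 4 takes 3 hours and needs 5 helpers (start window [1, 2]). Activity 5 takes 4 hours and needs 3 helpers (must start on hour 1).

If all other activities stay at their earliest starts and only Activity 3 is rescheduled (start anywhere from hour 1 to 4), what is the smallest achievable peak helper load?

Activity 3@1: h1:18  h2:12  h3:12  h4:3 → peak 18
Activity 3@2: h1:14  h2:16  h3:12  h4:3 → peak 16
Activity 3@3: h1:14  h2:12  h3:16  h4:3 → peak 16
Activity 3@4: h1:14  h2:12  h3:12  h4:7 → peak 14
Best is Activity 3@4, peak 14.

14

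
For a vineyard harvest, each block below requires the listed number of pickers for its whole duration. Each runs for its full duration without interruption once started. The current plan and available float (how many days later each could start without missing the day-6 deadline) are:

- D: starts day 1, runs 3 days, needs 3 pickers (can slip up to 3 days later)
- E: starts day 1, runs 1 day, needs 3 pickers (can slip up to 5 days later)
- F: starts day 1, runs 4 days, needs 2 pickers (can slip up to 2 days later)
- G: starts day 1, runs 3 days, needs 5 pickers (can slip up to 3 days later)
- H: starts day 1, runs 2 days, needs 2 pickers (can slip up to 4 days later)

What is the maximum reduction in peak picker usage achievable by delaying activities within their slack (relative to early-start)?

Early-start peak: d1:15  d2:12  d3:10  d4:2  d5:0  d6:0 ⇒ 15.
Leveled (D@1, E@1, F@2, G@4, H@2): d1:6  d2:7  d3:7  d4:7  d5:7  d6:5 ⇒ 7.
Reduction 15 − 7 = 8.

8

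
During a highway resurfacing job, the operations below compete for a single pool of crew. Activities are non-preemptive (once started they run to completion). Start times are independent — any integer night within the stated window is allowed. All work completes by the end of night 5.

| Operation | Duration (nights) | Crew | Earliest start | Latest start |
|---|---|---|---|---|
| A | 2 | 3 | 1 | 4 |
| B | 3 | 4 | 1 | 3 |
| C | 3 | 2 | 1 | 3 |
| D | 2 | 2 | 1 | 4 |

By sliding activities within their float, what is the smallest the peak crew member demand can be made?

Early-start (A@1, B@1, C@1, D@1) gives peak 11: n1:11  n2:11  n3:6  n4:0  n5:0.
Shift B→3, D→4.
Schedule A@1, B@3, C@1, D@4: n1:5  n2:5  n3:6  n4:6  n5:6 — peak 6.
Total crew member-nights = 28 over 5 nights ⇒ peak ≥ ⌈28/5⌉ = 6, so 6 is optimal.

6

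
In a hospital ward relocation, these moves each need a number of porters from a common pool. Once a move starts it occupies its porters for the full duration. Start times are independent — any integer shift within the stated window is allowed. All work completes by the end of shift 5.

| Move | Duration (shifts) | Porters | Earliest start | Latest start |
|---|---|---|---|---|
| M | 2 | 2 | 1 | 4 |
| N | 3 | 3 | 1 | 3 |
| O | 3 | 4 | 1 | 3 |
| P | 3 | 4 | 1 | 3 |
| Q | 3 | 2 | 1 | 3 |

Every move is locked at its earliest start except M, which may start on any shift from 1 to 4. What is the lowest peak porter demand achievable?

M@1: s1:15  s2:15  s3:13  s4:0  s5:0 → peak 15
M@2: s1:13  s2:15  s3:15  s4:0  s5:0 → peak 15
M@3: s1:13  s2:13  s3:15  s4:2  s5:0 → peak 15
M@4: s1:13  s2:13  s3:13  s4:2  s5:2 → peak 13
Best is M@4, peak 13.

13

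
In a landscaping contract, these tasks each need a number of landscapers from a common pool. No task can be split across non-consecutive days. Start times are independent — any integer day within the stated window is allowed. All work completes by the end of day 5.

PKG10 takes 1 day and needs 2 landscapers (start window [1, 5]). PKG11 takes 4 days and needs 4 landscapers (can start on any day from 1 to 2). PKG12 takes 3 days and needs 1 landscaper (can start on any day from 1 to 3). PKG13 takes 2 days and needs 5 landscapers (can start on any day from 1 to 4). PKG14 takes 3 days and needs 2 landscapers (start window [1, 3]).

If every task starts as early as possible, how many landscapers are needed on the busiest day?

Early-start schedule: PKG10@1, PKG11@1, PKG12@1, PKG13@1, PKG14@1.
Load per day: day 1: 14, day 2: 12, day 3: 7, day 4: 4, day 5: 0.
Peak is 14.

14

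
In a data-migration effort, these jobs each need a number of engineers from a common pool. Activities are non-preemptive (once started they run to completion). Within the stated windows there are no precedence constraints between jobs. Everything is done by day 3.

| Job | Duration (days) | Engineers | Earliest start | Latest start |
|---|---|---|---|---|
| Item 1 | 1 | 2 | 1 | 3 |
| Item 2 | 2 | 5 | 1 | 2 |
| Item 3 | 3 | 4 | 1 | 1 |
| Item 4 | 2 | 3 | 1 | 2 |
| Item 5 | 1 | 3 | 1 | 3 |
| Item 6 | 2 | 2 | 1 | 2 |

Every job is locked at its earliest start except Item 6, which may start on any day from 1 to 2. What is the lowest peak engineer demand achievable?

Item 6@1: d1:19  d2:14  d3:4 → peak 19
Item 6@2: d1:17  d2:14  d3:6 → peak 17
Best is Item 6@2, peak 17.

17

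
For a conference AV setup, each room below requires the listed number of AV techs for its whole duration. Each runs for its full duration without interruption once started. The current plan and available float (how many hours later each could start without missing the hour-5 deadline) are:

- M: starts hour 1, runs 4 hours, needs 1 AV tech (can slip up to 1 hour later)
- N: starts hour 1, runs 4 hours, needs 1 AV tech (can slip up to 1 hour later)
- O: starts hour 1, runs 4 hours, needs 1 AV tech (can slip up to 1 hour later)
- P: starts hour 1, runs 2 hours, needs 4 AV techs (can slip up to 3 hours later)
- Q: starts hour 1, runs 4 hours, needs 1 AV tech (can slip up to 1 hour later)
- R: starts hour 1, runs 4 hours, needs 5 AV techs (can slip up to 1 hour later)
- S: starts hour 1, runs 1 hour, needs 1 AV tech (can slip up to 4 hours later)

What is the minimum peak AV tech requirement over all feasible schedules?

13

Early-start (M@1, N@1, O@1, P@1, Q@1, R@1, S@1) gives peak 14: h1:14  h2:13  h3:9  h4:9  h5:0.
Shift S→3.
Schedule M@1, N@1, O@1, P@1, Q@1, R@1, S@3: h1:13  h2:13  h3:10  h4:9  h5:0 — peak 13.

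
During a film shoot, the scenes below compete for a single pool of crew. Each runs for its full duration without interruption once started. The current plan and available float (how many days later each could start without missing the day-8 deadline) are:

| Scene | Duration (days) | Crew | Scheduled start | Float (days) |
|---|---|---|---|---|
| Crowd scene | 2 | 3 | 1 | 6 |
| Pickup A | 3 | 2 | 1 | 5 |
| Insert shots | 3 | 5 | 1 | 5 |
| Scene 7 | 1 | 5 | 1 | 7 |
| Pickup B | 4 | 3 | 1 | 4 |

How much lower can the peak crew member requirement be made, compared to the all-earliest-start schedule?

11

Early-start peak: d1:18  d2:13  d3:10  d4:3  d5:0  d6:0  d7:0  d8:0 ⇒ 18.
Leveled (Crowd scene@1, Pickup A@3, Insert shots@5, Scene 7@8, Pickup B@1): d1:6  d2:6  d3:5  d4:5  d5:7  d6:5  d7:5  d8:5 ⇒ 7.
Reduction 18 − 7 = 11.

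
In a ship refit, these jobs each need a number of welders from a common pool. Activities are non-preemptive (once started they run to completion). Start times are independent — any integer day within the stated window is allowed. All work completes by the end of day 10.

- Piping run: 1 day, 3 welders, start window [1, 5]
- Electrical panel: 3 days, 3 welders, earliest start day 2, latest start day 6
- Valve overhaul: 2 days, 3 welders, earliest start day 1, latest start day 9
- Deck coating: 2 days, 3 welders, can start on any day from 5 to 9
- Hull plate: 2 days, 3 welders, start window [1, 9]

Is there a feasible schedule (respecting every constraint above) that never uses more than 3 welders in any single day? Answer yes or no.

yes

Schedule Piping run@1, Electrical panel@2, Valve overhaul@5, Deck coating@7, Hull plate@9: d1:3  d2:3  d3:3  d4:3  d5:3  d6:3  d7:3  d8:3  d9:3  d10:3 — peak 3 ≤ 3.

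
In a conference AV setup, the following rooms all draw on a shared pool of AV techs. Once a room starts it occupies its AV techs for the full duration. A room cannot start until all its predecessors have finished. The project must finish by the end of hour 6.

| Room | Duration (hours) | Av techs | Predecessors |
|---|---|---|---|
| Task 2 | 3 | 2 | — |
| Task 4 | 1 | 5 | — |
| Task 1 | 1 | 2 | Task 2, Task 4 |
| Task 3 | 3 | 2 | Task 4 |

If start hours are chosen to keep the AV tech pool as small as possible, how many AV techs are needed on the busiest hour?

Early-start (Task 2@1, Task 4@1, Task 1@4, Task 3@2) gives peak 7: h1:7  h2:4  h3:4  h4:4  h5:0  h6:0.
Shift Task 2→2, Task 1→5.
Schedule Task 2@2, Task 4@1, Task 1@5, Task 3@2: h1:5  h2:4  h3:4  h4:4  h5:2  h6:0 — peak 5.

5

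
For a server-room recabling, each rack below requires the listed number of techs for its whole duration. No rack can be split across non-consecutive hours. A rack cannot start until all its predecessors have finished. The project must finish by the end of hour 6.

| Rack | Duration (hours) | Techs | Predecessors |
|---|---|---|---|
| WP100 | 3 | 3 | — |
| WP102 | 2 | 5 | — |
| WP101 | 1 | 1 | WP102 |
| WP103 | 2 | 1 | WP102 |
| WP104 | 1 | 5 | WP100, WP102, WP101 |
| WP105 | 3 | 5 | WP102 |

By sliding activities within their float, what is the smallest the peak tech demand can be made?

8

Early-start (WP100@1, WP102@1, WP101@3, WP103@3, WP104@4, WP105@3) gives peak 11: h1:8  h2:8  h3:10  h4:11  h5:5  h6:0.
Shift WP101→4, WP103→4, WP104→6.
Schedule WP100@1, WP102@1, WP101@4, WP103@4, WP104@6, WP105@3: h1:8  h2:8  h3:8  h4:7  h5:6  h6:5 — peak 8.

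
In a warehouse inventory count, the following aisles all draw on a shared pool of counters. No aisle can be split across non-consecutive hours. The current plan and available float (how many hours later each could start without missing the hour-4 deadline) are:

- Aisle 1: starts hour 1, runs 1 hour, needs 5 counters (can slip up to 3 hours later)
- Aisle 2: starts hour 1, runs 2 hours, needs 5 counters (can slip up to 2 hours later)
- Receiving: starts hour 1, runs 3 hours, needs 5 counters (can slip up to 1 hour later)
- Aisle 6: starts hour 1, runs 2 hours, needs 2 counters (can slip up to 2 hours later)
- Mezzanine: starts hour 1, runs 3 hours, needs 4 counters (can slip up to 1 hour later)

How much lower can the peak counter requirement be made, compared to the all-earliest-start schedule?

Early-start peak: h1:21  h2:16  h3:9  h4:0 ⇒ 21.
Leveled (Aisle 1@1, Aisle 2@1, Receiving@2, Aisle 6@3, Mezzanine@1): h1:14  h2:14  h3:11  h4:7 ⇒ 14.
Reduction 21 − 14 = 7.

7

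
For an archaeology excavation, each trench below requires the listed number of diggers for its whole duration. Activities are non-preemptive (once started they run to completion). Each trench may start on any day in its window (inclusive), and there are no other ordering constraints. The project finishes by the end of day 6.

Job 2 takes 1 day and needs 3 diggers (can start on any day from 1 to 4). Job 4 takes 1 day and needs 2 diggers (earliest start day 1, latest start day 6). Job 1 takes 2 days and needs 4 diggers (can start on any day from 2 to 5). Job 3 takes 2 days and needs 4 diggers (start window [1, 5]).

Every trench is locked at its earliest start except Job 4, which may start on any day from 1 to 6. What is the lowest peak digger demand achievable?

Job 4@1: d1:9  d2:8  d3:4  d4:0  d5:0  d6:0 → peak 9
Job 4@2: d1:7  d2:10  d3:4  d4:0  d5:0  d6:0 → peak 10
Job 4@3: d1:7  d2:8  d3:6  d4:0  d5:0  d6:0 → peak 8
Job 4@4: d1:7  d2:8  d3:4  d4:2  d5:0  d6:0 → peak 8
Job 4@5: d1:7  d2:8  d3:4  d4:0  d5:2  d6:0 → peak 8
Job 4@6: d1:7  d2:8  d3:4  d4:0  d5:0  d6:2 → peak 8
Best is Job 4@3, peak 8.

8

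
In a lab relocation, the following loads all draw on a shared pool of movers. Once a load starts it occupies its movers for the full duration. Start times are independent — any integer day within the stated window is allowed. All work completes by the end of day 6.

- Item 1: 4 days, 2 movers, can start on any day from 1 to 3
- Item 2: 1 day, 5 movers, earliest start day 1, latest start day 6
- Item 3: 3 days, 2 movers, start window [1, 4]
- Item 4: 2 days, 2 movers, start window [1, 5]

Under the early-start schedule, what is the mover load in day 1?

11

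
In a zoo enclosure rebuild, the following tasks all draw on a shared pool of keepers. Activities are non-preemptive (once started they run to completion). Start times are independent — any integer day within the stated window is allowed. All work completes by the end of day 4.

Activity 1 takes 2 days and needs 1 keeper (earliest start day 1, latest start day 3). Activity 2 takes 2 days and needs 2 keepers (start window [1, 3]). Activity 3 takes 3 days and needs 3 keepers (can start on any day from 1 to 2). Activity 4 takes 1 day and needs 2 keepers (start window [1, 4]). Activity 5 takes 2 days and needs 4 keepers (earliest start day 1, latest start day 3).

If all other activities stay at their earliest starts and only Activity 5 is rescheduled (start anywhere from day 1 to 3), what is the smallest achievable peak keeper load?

8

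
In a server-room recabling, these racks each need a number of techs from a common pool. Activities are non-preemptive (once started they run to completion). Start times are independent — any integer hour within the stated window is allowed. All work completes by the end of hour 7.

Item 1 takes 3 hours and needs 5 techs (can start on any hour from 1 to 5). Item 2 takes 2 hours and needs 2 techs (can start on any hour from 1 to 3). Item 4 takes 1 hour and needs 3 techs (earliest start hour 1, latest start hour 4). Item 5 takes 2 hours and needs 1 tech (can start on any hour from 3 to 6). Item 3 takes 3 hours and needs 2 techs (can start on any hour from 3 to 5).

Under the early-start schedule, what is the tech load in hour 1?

At early start, hour 1 has: Item 1, Item 2, Item 4.
Demand: 5 + 2 + 3 = 10.

10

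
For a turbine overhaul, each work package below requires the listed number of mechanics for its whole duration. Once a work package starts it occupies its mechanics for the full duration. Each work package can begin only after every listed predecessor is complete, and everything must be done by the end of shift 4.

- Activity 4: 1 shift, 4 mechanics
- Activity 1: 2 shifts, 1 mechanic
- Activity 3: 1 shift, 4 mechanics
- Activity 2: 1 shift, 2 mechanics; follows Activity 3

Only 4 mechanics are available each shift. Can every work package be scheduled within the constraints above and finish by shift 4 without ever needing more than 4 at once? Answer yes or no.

yes

Schedule Activity 4@1, Activity 1@3, Activity 3@2, Activity 2@3: s1:4  s2:4  s3:3  s4:1 — peak 4 ≤ 4.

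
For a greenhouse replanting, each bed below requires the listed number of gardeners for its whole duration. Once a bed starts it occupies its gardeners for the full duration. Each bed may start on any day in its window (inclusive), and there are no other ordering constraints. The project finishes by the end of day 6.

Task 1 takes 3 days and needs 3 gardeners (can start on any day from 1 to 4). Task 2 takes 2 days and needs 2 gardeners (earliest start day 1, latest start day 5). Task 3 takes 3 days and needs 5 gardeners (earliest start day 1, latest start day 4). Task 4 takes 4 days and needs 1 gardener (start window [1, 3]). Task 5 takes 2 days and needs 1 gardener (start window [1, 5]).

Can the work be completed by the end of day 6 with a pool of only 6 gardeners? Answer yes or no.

yes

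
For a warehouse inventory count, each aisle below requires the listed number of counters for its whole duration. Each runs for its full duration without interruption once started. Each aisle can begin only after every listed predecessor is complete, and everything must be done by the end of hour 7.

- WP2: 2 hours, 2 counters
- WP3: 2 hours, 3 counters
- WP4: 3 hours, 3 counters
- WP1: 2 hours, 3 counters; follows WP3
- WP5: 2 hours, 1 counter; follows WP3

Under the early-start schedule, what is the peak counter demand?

8

Early-start schedule: WP2@1, WP3@1, WP4@1, WP1@3, WP5@3.
Load per hour: hour 1: 8, hour 2: 8, hour 3: 7, hour 4: 4, hour 5: 0, hour 6: 0, hour 7: 0.
Peak is 8.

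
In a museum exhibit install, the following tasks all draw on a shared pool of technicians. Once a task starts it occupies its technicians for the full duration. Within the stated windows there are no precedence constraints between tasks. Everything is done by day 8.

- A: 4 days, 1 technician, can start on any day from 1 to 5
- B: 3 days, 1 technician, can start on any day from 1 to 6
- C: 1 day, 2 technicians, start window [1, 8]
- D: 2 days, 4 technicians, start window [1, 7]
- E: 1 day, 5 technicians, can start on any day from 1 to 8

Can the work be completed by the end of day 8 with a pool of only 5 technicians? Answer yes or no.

yes

Schedule A@1, B@1, C@1, D@4, E@6: d1:4  d2:2  d3:2  d4:5  d5:4  d6:5  d7:0  d8:0 — peak 5 ≤ 5.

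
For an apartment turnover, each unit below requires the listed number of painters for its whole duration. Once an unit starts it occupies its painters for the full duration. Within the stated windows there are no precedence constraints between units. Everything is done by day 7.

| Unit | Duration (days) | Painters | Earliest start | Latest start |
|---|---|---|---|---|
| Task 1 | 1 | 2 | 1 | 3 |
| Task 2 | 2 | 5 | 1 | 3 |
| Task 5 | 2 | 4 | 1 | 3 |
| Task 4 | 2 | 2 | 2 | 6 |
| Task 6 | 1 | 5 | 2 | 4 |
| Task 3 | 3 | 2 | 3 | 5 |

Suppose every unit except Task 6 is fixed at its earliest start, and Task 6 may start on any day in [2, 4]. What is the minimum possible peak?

Task 6@2: d1:11  d2:16  d3:4  d4:2  d5:2  d6:0  d7:0 → peak 16
Task 6@3: d1:11  d2:11  d3:9  d4:2  d5:2  d6:0  d7:0 → peak 11
Task 6@4: d1:11  d2:11  d3:4  d4:7  d5:2  d6:0  d7:0 → peak 11
Best is Task 6@3, peak 11.

11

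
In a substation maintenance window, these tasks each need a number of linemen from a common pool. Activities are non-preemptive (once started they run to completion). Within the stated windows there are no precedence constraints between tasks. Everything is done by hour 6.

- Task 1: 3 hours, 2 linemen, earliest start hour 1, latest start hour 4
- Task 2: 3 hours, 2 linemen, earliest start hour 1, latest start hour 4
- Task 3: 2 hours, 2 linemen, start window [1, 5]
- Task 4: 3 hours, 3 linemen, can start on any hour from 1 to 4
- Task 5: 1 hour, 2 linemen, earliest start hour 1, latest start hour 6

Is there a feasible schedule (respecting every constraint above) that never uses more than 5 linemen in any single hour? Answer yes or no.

Schedule Task 1@1, Task 2@1, Task 3@4, Task 4@4, Task 5@6: h1:4  h2:4  h3:4  h4:5  h5:5  h6:5 — peak 5 ≤ 5.

yes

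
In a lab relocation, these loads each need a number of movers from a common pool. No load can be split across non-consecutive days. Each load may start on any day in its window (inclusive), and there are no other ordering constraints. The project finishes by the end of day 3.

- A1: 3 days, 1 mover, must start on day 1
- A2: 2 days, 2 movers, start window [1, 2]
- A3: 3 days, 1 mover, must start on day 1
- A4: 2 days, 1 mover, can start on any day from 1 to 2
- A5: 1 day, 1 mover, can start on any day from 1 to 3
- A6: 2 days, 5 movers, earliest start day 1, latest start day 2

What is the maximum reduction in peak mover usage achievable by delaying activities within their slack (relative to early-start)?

1

Early-start peak: d1:11  d2:10  d3:2 ⇒ 11.
Leveled (A1@1, A2@1, A3@1, A4@1, A5@1, A6@2): d1:6  d2:10  d3:7 ⇒ 10.
Reduction 11 − 10 = 1.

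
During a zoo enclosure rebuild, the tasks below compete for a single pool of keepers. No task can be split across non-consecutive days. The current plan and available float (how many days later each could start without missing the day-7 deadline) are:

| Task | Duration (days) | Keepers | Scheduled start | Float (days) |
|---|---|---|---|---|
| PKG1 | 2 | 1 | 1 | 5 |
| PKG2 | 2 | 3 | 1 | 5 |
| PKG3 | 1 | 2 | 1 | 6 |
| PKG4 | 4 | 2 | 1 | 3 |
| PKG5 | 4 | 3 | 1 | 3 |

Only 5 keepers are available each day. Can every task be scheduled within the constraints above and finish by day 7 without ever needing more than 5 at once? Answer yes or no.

yes

Schedule PKG1@1, PKG2@1, PKG3@3, PKG4@3, PKG5@4: d1:4  d2:4  d3:4  d4:5  d5:5  d6:5  d7:3 — peak 5 ≤ 5.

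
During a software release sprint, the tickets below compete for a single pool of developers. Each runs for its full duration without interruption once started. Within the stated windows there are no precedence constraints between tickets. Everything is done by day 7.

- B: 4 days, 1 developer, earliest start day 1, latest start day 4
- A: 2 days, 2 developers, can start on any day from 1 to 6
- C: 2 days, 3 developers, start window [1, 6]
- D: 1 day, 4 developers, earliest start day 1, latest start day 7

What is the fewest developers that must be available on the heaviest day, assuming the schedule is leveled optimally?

4

Early-start (B@1, A@1, C@1, D@1) gives peak 10: d1:10  d2:6  d3:1  d4:1  d5:0  d6:0  d7:0.
Shift C→3, D→5.
Schedule B@1, A@1, C@3, D@5: d1:3  d2:3  d3:4  d4:4  d5:4  d6:0  d7:0 — peak 4.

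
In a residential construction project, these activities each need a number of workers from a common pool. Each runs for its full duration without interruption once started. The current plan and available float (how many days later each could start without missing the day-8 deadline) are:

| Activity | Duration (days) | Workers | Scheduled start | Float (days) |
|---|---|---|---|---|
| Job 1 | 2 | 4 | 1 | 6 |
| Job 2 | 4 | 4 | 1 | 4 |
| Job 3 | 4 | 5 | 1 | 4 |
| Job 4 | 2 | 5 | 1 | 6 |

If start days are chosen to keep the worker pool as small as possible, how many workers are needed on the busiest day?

Early-start (Job 1@1, Job 2@1, Job 3@1, Job 4@1) gives peak 18: d1:18  d2:18  d3:9  d4:9  d5:0  d6:0  d7:0  d8:0.
Shift Job 3→3, Job 4→7.
Schedule Job 1@1, Job 2@1, Job 3@3, Job 4@7: d1:8  d2:8  d3:9  d4:9  d5:5  d6:5  d7:5  d8:5 — peak 9.

9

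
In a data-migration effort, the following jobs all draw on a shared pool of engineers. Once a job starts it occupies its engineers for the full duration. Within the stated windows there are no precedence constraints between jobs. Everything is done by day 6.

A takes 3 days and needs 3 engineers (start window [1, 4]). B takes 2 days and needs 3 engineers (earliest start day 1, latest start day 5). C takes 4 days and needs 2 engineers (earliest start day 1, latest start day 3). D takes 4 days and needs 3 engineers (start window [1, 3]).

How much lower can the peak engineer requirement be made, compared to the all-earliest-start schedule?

3

Early-start peak: d1:11  d2:11  d3:8  d4:5  d5:0  d6:0 ⇒ 11.
Leveled (A@1, B@1, C@1, D@3): d1:8  d2:8  d3:8  d4:5  d5:3  d6:3 ⇒ 8.
Reduction 11 − 8 = 3.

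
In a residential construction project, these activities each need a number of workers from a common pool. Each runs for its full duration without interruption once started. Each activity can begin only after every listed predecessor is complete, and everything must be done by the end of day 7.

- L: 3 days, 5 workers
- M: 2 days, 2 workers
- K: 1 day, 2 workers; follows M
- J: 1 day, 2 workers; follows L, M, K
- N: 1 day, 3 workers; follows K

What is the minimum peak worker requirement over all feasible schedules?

Early-start (L@1, M@1, K@3, J@4, N@4) gives peak 7: d1:7  d2:7  d3:7  d4:5  d5:0  d6:0  d7:0.
Shift M→4, K→6, J→7, N→7.
Schedule L@1, M@4, K@6, J@7, N@7: d1:5  d2:5  d3:5  d4:2  d5:2  d6:2  d7:5 — peak 5.

5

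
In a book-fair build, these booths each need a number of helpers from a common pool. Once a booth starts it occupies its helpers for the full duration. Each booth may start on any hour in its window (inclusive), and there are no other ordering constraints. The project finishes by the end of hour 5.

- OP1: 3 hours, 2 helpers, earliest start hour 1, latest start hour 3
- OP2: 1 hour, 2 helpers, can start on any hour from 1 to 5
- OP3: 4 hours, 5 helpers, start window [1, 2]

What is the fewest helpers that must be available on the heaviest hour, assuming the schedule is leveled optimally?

Early-start (OP1@1, OP2@1, OP3@1) gives peak 9: h1:9  h2:7  h3:7  h4:5  h5:0.
Shift OP3→2.
Schedule OP1@1, OP2@1, OP3@2: h1:4  h2:7  h3:7  h4:5  h5:5 — peak 7.

7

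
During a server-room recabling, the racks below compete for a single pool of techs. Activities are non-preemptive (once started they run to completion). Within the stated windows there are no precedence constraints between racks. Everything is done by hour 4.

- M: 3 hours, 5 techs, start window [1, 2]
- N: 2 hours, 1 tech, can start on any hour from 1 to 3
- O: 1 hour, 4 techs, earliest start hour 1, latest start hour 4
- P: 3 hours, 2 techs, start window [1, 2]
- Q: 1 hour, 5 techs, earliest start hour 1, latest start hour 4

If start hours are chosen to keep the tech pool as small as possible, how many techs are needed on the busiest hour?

9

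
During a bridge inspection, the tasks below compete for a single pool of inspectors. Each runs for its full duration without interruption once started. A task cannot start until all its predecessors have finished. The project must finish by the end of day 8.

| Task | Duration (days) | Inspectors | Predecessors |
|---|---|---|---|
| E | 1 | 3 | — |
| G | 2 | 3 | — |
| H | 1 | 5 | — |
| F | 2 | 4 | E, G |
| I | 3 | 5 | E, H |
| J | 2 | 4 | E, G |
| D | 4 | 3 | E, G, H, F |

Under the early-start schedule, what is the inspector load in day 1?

11

At early start, day 1 has: E, G, H.
Demand: 3 + 3 + 5 = 11.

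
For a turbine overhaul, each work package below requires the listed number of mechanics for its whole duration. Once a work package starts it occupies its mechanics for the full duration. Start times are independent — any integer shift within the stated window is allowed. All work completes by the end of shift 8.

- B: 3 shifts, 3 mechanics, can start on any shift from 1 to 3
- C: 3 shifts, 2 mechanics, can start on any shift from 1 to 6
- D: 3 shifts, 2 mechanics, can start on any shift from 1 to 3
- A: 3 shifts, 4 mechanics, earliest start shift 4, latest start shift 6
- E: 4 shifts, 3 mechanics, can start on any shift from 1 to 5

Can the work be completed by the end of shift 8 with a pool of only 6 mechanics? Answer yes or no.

no

The minimum achievable peak is 7; 6 < 7, so no feasible schedule stays within the cap.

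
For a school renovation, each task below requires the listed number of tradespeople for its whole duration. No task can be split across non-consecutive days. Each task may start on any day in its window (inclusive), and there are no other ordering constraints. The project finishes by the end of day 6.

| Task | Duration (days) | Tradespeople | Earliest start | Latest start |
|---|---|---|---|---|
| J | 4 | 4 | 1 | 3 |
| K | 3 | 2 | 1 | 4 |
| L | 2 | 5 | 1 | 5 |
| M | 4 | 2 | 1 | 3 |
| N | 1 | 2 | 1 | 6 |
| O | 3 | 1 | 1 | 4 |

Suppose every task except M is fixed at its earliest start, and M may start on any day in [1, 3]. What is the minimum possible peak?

14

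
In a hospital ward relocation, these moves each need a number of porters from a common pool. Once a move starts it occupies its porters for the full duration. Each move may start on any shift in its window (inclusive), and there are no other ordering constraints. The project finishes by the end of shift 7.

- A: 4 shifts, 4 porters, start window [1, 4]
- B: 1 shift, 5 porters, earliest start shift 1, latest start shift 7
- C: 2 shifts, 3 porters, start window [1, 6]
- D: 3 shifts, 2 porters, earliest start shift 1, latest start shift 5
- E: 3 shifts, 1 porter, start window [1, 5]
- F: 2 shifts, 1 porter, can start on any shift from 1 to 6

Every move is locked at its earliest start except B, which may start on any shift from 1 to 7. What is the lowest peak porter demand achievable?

11

B@1: s1:16  s2:11  s3:7  s4:4  s5:0  s6:0  s7:0 → peak 16
B@2: s1:11  s2:16  s3:7  s4:4  s5:0  s6:0  s7:0 → peak 16
B@3: s1:11  s2:11  s3:12  s4:4  s5:0  s6:0  s7:0 → peak 12
B@4: s1:11  s2:11  s3:7  s4:9  s5:0  s6:0  s7:0 → peak 11
B@5: s1:11  s2:11  s3:7  s4:4  s5:5  s6:0  s7:0 → peak 11
B@6: s1:11  s2:11  s3:7  s4:4  s5:0  s6:5  s7:0 → peak 11
B@7: s1:11  s2:11  s3:7  s4:4  s5:0  s6:0  s7:5 → peak 11
Best is B@4, peak 11.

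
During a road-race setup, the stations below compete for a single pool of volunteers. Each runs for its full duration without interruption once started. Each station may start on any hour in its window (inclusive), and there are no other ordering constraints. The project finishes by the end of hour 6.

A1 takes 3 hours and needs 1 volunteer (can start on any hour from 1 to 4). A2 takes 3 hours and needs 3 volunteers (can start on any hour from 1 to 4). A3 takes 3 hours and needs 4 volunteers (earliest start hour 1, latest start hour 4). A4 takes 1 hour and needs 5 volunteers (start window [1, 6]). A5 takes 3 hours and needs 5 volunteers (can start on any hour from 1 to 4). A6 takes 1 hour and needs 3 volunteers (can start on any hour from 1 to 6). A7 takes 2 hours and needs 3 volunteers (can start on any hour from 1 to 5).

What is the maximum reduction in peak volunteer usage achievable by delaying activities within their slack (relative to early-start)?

Early-start peak: h1:24  h2:16  h3:13  h4:0  h5:0  h6:0 ⇒ 24.
Leveled (A1@1, A2@1, A3@3, A4@6, A5@4, A6@1, A7@1): h1:10  h2:7  h3:8  h4:9  h5:9  h6:10 ⇒ 10.
Reduction 24 − 10 = 14.

14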